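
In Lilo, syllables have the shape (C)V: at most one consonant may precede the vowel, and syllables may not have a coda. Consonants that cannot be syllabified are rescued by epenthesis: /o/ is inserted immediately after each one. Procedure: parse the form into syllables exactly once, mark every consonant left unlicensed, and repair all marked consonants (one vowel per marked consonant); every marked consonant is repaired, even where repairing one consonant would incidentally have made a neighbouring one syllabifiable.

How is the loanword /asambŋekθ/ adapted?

asamoboŋekoθo

Under (C)V, the unsyllabifiable consonants are /m/, /b/, /k/, /θ/ (no codas are permitted; onsets are limited to one consonant).
Each unlicensed consonant becomes the onset of a new syllable: /m/ → /mo/, /b/ → /bo/, /k/ → /ko/, /θ/ → /θo/.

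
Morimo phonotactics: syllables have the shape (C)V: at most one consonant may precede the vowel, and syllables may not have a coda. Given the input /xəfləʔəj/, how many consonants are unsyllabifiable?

The consonants /f/, /j/ cannot be parsed into a legal (C)V syllable (no codas are permitted; onsets are limited to one consonant).

2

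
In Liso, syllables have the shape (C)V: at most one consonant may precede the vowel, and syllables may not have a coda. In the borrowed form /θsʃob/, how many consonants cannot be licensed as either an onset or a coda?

The consonants /θ/, /s/, /b/ cannot be parsed into a legal (C)V syllable (no codas are permitted; onsets are limited to one consonant).

3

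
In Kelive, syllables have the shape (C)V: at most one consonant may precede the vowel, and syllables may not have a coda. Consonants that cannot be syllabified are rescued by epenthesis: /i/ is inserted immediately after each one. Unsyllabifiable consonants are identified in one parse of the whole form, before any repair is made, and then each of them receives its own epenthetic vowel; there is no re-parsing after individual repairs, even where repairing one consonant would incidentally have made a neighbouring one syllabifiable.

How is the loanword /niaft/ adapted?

niafiti

Under (C)V, the unsyllabifiable consonants are /f/, /t/ (no codas are permitted; onsets are limited to one consonant).
Epenthesis after each stranded consonant: /f/ → /fi/, /t/ → /ti/.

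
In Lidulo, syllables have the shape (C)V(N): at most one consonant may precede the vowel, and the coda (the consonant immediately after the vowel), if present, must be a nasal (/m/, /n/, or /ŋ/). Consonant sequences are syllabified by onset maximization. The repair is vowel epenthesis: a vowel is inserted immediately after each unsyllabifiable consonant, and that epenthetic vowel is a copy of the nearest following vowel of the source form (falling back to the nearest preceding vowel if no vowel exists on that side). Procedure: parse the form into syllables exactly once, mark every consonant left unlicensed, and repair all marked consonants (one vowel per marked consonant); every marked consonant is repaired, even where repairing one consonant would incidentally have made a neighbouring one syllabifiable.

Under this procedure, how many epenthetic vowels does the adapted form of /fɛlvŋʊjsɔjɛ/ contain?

3

The unsyllabifiable consonants are /l/, /v/, /j/; each receives one epenthetic vowel.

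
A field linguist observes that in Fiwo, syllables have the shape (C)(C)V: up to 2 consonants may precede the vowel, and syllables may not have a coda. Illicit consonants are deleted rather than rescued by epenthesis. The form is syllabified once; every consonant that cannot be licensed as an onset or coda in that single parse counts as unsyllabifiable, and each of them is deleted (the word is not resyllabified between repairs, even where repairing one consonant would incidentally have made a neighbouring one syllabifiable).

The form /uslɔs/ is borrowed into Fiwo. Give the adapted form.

uslɔ

The consonants /s/ cannot be parsed into a legal (C)(C)V syllable (no codas are permitted; onsets may contain at most 2 consonants).
Deleting the stranded consonants removes /s/.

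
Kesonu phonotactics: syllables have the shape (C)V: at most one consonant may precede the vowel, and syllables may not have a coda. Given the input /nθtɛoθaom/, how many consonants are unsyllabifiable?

The consonants /n/, /θ/, /m/ cannot be parsed into a legal (C)V syllable (no codas are permitted; onsets are limited to one consonant).

3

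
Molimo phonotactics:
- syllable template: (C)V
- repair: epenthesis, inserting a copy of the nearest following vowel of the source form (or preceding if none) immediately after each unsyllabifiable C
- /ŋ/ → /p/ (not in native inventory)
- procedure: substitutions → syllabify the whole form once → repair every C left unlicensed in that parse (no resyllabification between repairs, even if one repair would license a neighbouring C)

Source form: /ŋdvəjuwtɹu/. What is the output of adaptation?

pədəvəjuwutuɹu

Substitution: /ŋ/ → /p/, giving /pdvəjuwtɹu/.
The consonants /p/, /d/, /w/, /t/ cannot be parsed into a legal (C)V syllable (no codas are permitted; onsets are limited to one consonant).
Epenthesis after each stranded consonant: /p/ → /pə/, /d/ → /də/, /w/ → /wu/, /t/ → /tu/.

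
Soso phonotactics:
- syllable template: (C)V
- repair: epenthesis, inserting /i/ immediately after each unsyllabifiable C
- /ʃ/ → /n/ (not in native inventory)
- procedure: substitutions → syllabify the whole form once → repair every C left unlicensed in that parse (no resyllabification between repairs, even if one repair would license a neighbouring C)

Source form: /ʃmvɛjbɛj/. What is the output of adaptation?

Substitution: /ʃ/ → /n/, giving /nmvɛjbɛj/.
The consonants /n/, /m/, /j/, /j/ cannot be parsed into a legal (C)V syllable (no codas are permitted; onsets are limited to one consonant).
Inserting the epenthetic vowel yields /n/ → /ni/, /m/ → /mi/, /j/ → /ji/, /j/ → /ji/.

nimivɛjibɛji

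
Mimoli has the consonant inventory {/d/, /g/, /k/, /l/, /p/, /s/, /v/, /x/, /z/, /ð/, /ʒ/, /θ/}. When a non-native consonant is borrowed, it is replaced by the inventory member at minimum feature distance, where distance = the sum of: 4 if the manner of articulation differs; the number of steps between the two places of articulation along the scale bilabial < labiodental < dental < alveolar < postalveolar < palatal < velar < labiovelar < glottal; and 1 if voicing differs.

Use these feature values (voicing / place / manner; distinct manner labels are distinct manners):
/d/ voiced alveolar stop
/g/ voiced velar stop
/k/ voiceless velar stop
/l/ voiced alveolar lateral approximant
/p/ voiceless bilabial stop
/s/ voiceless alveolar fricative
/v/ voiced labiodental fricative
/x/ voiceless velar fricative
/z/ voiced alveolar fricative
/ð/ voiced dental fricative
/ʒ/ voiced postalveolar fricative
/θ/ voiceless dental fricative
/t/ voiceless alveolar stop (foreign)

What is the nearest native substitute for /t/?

/d/ is closest: same manner (stop), place distance 0 (alveolar→alveolar), voicing differs (+1); total 1. Next closest is /k/ at distance 3.

d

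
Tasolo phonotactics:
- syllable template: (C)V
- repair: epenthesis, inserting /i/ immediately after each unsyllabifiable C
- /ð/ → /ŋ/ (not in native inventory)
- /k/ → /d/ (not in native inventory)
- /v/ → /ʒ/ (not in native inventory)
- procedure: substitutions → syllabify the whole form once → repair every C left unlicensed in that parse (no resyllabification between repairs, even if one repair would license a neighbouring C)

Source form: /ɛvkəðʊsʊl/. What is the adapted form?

ɛʒidəŋʊsʊli

Substitution: /v/ → /ʒ/, /k/ → /d/, /ð/ → /ŋ/, giving /ɛʒdəŋʊsʊl/.
The consonants /ʒ/, /l/ cannot be parsed into a legal (C)V syllable (no codas are permitted; onsets are limited to one consonant).
Epenthesis after each stranded consonant: /ʒ/ → /ʒi/, /l/ → /li/.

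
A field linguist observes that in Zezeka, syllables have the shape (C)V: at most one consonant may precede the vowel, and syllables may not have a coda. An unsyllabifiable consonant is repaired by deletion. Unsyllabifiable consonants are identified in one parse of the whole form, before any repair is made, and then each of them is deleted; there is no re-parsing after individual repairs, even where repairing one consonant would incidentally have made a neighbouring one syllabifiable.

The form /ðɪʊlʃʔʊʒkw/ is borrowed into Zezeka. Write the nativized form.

ðɪʊʔʊ

Syllabifying with onset maximization leaves /l/, /ʃ/, /ʒ/, /k/, /w/ stranded (no codas are permitted; onsets are limited to one consonant).
Deletion applies to /l/, /ʃ/, /ʒ/, /k/, /w/.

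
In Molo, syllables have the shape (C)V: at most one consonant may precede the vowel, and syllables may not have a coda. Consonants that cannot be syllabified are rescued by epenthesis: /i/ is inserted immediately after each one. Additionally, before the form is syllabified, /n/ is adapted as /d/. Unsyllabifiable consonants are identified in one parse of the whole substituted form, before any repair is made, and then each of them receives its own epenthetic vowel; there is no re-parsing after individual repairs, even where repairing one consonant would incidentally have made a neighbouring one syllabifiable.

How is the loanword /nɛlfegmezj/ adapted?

dɛlifegimeziji

Substitution: /n/ → /d/, giving /dɛlfegmezj/.
Under (C)V, the unsyllabifiable consonants are /l/, /g/, /z/, /j/ (no codas are permitted; onsets are limited to one consonant).
Inserting the epenthetic vowel yields /l/ → /li/, /g/ → /gi/, /z/ → /zi/, /j/ → /ji/.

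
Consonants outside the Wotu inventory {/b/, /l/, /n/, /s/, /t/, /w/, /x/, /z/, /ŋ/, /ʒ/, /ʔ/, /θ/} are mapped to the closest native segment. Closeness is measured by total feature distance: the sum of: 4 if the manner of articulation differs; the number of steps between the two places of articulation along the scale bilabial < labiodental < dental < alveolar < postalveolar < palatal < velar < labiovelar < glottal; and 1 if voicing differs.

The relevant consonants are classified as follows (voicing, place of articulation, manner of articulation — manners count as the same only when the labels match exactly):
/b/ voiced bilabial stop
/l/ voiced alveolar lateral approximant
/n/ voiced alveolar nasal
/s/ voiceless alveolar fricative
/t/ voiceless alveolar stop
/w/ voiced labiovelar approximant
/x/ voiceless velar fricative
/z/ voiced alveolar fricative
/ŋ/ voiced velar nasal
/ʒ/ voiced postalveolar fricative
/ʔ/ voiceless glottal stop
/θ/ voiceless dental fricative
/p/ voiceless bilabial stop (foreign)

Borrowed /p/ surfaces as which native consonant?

/b/ is closest: same manner (stop), place distance 0 (bilabial→bilabial), voicing differs (+1); total 1. Next closest is /t/ at distance 3.

b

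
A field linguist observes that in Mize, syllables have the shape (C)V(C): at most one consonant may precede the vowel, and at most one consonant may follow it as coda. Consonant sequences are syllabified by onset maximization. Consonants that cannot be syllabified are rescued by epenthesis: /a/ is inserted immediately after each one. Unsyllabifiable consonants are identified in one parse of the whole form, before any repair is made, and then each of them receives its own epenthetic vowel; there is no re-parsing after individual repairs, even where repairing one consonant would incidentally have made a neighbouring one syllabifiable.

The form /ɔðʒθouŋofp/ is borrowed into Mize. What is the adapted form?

Under (C)V(C), the unsyllabifiable consonants are /ʒ/, /p/ (at most one coda consonant is licensed; onsets are limited to one consonant).
Inserting the epenthetic vowel yields /ʒ/ → /ʒa/, /p/ → /pa/.

ɔðʒaθouŋofpa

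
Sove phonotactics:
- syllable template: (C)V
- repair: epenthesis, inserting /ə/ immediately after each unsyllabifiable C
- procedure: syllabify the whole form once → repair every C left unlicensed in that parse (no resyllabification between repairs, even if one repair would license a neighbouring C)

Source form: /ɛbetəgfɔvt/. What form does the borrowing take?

ɛbetəgəfɔvətə

The consonants /g/, /v/, /t/ cannot be parsed into a legal (C)V syllable (no codas are permitted; onsets are limited to one consonant).
Each unlicensed consonant becomes the onset of a new syllable: /g/ → /gə/, /v/ → /və/, /t/ → /tə/.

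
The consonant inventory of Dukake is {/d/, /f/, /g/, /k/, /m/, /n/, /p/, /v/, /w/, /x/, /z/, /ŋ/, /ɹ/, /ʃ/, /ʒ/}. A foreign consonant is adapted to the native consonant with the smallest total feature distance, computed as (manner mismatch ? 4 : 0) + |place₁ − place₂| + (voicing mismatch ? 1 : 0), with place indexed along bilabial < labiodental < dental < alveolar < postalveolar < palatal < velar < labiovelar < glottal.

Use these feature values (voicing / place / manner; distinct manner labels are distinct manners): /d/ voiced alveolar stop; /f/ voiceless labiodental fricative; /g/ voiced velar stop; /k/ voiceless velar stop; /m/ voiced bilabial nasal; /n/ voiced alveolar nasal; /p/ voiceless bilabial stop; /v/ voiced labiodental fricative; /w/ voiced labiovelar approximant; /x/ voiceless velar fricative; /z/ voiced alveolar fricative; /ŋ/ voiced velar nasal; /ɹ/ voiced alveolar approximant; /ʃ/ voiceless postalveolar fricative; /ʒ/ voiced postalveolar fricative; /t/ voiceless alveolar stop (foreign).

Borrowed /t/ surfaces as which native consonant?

d

/d/ is closest: same manner (stop), place distance 0 (alveolar→alveolar), voicing differs (+1); total 1. Next closest is /k/ at distance 3.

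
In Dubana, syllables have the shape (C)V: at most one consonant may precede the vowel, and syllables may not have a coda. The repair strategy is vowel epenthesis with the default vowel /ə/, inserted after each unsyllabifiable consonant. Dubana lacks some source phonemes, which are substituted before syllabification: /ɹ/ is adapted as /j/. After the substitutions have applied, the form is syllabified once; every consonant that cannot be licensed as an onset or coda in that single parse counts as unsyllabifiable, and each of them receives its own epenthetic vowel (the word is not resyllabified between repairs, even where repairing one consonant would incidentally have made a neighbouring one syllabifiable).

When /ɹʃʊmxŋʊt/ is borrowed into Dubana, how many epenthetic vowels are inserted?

After substitution the input is /jʃʊmxŋʊt/.
The unsyllabifiable consonants are /j/, /m/, /x/, /t/; each receives one epenthetic vowel.

4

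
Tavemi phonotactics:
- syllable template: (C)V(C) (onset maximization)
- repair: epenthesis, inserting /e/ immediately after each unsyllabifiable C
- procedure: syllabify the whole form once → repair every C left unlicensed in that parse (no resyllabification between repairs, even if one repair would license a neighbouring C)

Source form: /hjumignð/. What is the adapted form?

The consonants /h/, /n/, /ð/ cannot be parsed into a legal (C)V(C) syllable (at most one coda consonant is licensed; onsets are limited to one consonant).
Inserting the epenthetic vowel yields /h/ → /he/, /n/ → /ne/, /ð/ → /ðe/.

hejumigneðe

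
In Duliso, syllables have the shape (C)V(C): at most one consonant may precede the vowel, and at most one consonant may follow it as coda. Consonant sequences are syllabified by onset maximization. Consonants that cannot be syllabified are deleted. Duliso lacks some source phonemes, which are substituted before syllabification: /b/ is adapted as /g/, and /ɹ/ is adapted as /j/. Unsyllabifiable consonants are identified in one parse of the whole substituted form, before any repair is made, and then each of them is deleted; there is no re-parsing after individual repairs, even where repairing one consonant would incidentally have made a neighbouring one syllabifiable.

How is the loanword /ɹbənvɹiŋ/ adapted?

gənjiŋ

Substitution: /ɹ/ → /j/, /b/ → /g/, giving /jgənvjiŋ/.
Syllabifying with onset maximization leaves /j/, /v/ stranded (at most one coda consonant is licensed; onsets are limited to one consonant).
Deleting the stranded consonants removes /j/, /v/.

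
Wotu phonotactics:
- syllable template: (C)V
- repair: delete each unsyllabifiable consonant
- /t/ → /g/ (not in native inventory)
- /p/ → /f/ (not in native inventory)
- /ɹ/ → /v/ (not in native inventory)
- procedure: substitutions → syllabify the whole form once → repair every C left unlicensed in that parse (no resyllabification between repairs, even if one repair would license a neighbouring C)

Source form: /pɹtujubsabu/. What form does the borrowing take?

Substitution: /p/ → /f/, /ɹ/ → /v/, /t/ → /g/, giving /fvgujubsabu/.
Syllabifying with onset maximization leaves /f/, /v/, /b/ stranded (no codas are permitted; onsets are limited to one consonant).
Deleting the stranded consonants removes /f/, /v/, /b/.

gujusabu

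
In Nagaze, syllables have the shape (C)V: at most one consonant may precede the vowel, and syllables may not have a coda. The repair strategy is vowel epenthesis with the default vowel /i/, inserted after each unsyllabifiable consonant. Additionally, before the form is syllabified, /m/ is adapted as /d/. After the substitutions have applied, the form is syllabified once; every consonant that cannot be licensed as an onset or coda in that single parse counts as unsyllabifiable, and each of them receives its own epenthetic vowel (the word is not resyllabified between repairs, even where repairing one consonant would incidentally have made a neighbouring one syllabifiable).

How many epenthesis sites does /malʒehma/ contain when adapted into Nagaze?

2

After substitution the input is /dalʒehda/.
The unsyllabifiable consonants are /l/, /h/; each receives one epenthetic vowel.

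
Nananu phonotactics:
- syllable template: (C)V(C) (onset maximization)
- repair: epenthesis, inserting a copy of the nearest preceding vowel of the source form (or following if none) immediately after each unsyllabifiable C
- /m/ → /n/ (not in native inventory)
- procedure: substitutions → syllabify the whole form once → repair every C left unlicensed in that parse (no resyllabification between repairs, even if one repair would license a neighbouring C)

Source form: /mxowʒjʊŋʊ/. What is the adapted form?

Substitution: /m/ → /n/, giving /nxowʒjʊŋʊ/.
Under (C)V(C), the unsyllabifiable consonants are /n/, /ʒ/ (at most one coda consonant is licensed; onsets are limited to one consonant).
Inserting the epenthetic vowel yields /n/ → /no/, /ʒ/ → /ʒo/.

noxowʒojʊŋʊ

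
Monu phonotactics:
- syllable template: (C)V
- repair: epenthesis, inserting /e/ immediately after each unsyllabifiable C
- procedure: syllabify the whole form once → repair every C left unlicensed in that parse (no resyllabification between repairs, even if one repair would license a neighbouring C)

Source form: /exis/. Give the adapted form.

Under (C)V, the unsyllabifiable consonants are /s/ (no codas are permitted; onsets are limited to one consonant).
Inserting the epenthetic vowel yields /s/ → /se/.

exise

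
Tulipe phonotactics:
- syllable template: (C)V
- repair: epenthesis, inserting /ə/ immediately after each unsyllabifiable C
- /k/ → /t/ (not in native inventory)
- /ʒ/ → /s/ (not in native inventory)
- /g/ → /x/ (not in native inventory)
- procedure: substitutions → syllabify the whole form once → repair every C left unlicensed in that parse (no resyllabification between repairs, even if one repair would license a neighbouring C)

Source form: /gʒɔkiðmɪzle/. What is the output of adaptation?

Substitution: /g/ → /x/, /ʒ/ → /s/, /k/ → /t/, giving /xsɔtiðmɪzle/.
Under (C)V, the unsyllabifiable consonants are /x/, /ð/, /z/ (no codas are permitted; onsets are limited to one consonant).
Each unlicensed consonant becomes the onset of a new syllable: /x/ → /xə/, /ð/ → /ðə/, /z/ → /zə/.

xəsɔtiðəmɪzəle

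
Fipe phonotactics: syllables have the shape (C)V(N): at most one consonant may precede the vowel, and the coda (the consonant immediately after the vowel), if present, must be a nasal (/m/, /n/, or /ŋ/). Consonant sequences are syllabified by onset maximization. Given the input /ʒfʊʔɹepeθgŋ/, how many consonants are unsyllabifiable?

Under (C)V(N), the unsyllabifiable consonants are /ʒ/, /ʔ/, /θ/, /g/, /ŋ/ (only a nasal (/m/, /n/, or /ŋ/) is licensed in coda position; onsets are limited to one consonant).

5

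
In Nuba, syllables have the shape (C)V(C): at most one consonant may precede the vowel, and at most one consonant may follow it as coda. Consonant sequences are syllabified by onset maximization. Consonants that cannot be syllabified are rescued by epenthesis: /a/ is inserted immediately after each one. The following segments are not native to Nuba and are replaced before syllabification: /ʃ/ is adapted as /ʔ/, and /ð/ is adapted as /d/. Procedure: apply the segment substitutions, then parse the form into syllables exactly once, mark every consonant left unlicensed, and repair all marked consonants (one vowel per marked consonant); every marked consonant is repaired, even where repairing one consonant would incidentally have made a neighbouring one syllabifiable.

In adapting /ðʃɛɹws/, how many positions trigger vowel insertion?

3

After substitution the input is /dʔɛɹws/.
The unsyllabifiable consonants are /d/, /w/, /s/; each receives one epenthetic vowel.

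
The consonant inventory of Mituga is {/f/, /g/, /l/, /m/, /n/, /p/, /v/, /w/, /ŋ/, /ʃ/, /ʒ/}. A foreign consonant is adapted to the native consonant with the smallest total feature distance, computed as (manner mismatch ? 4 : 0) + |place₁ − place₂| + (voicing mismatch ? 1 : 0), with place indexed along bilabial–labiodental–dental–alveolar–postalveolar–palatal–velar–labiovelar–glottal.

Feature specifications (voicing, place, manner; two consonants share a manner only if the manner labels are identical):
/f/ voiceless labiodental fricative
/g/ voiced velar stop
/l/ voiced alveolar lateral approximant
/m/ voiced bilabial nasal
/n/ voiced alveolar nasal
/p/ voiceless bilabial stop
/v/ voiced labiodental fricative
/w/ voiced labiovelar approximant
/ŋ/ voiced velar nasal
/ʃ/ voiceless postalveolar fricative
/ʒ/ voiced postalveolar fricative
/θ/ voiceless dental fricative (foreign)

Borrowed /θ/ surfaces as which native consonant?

/f/ is closest: same manner (fricative), place distance 1 (dental→labiodental), same voicing; total 1. Next closest is /v/ at distance 2.

f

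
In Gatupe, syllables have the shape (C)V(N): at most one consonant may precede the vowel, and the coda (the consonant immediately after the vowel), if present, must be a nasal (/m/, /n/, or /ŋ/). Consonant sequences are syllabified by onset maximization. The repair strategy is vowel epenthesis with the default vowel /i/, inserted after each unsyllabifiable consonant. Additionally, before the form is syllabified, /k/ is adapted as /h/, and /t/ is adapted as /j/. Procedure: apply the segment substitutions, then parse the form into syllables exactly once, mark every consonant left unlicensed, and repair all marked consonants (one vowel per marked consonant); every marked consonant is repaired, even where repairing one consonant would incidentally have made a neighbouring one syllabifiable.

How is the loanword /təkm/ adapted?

jəhimi

Substitution: /t/ → /j/, /k/ → /h/, giving /jəhm/.
Under (C)V(N), the unsyllabifiable consonants are /h/, /m/ (only a nasal (/m/, /n/, or /ŋ/) is licensed in coda position; onsets are limited to one consonant).
Each unlicensed consonant becomes the onset of a new syllable: /h/ → /hi/, /m/ → /mi/.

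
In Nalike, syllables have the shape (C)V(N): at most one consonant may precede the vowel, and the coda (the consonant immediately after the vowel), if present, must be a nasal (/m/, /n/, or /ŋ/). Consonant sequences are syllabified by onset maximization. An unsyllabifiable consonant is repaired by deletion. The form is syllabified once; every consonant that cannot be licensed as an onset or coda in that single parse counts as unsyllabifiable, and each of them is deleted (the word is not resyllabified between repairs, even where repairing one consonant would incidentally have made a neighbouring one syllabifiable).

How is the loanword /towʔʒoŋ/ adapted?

Syllabifying with onset maximization leaves /w/, /ʔ/ stranded (only a nasal (/m/, /n/, or /ŋ/) is licensed in coda position; onsets are limited to one consonant).
Each unlicensed consonant is deleted: /w/, /ʔ/.

toʒoŋ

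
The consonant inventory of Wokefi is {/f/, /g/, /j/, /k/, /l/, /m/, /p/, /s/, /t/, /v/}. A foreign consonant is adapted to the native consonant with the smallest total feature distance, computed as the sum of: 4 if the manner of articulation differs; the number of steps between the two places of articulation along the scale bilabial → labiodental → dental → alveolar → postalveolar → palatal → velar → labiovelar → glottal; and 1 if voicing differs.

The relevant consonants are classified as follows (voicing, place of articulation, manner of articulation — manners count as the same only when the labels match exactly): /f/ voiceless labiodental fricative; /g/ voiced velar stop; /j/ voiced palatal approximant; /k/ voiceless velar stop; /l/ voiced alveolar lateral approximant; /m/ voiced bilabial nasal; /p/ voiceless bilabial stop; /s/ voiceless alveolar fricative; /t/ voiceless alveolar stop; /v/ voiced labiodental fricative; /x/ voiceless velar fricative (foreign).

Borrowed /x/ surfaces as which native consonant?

s

/s/ is closest: same manner (fricative), place distance 3 (velar→alveolar), same voicing; total 3. Next closest is /k/ at distance 4.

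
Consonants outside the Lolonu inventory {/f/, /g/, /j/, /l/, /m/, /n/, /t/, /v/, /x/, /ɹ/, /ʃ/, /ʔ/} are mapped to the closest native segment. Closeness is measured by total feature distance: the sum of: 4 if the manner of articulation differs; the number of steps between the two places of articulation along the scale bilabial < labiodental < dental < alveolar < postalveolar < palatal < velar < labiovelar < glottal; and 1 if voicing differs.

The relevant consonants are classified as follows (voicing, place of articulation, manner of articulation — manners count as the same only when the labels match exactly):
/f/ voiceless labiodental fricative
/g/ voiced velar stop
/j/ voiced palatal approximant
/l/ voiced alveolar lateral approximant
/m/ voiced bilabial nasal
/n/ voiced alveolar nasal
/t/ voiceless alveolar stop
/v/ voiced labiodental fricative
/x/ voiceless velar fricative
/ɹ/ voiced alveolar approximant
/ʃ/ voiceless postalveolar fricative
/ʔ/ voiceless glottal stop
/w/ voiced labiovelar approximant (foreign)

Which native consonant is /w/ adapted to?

/j/ is closest: same manner (approximant), place distance 2 (labiovelar→palatal), same voicing; total 2. Next closest is /ɹ/ at distance 4.

j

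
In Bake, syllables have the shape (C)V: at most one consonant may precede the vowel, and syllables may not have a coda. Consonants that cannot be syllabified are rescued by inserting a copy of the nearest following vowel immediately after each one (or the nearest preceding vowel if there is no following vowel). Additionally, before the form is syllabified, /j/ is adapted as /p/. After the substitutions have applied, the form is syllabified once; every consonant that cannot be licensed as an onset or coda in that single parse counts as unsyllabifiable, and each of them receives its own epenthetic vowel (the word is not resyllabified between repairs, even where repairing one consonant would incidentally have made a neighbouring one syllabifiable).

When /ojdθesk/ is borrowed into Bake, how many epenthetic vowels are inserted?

After substitution the input is /opdθesk/.
The unsyllabifiable consonants are /p/, /d/, /s/, /k/; each receives one epenthetic vowel.

4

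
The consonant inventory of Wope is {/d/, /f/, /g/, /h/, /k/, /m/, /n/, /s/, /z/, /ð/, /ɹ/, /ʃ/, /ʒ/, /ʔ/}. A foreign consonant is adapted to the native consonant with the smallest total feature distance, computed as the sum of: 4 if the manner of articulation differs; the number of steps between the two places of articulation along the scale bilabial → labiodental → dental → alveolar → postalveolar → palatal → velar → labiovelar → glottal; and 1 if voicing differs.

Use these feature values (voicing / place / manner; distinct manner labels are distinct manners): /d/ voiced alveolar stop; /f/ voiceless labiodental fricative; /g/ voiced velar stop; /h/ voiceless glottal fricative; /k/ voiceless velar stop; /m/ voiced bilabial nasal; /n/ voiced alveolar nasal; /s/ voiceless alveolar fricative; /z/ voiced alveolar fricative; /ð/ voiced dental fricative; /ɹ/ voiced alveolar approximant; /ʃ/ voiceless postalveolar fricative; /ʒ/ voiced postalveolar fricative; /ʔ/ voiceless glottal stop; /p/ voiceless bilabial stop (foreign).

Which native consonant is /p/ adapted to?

/d/ is closest: same manner (stop), place distance 3 (bilabial→alveolar), voicing differs (+1); total 4. Next closest is /f/ at distance 5.

d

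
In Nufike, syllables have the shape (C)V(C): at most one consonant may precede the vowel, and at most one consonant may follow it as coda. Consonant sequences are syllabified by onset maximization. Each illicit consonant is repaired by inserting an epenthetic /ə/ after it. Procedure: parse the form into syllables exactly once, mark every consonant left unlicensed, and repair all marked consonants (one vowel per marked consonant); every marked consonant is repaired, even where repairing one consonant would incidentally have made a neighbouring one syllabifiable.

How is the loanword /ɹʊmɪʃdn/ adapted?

ɹʊmɪʃdənə

Syllabifying with onset maximization leaves /d/, /n/ stranded (at most one coda consonant is licensed; onsets are limited to one consonant).
Inserting the epenthetic vowel yields /d/ → /də/, /n/ → /nə/.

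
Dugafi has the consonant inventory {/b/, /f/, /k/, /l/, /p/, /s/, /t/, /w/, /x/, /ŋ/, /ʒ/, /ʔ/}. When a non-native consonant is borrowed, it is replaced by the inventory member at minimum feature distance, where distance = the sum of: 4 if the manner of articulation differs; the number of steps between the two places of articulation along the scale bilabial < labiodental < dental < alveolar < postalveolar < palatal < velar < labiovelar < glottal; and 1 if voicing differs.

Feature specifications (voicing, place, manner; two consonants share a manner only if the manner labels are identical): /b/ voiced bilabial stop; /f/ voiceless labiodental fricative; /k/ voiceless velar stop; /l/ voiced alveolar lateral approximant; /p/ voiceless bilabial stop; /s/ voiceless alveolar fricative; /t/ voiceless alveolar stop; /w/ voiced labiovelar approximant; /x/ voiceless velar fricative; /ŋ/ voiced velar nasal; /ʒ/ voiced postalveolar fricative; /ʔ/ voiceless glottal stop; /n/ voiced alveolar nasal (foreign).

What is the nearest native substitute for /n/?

/ŋ/ is closest: same manner (nasal), place distance 3 (alveolar→velar), same voicing; total 3. Next closest is /l/ at distance 4.

ŋ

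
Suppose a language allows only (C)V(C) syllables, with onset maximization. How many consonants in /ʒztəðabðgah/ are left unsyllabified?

3

Syllabifying with onset maximization leaves /ʒ/, /z/, /ð/ stranded (at most one coda consonant is licensed; onsets are limited to one consonant).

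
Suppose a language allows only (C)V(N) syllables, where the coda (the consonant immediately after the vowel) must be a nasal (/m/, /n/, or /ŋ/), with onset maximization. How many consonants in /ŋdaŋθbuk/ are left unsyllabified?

Syllabifying with onset maximization leaves /ŋ/, /θ/, /k/ stranded (only a nasal (/m/, /n/, or /ŋ/) is licensed in coda position; onsets are limited to one consonant).

3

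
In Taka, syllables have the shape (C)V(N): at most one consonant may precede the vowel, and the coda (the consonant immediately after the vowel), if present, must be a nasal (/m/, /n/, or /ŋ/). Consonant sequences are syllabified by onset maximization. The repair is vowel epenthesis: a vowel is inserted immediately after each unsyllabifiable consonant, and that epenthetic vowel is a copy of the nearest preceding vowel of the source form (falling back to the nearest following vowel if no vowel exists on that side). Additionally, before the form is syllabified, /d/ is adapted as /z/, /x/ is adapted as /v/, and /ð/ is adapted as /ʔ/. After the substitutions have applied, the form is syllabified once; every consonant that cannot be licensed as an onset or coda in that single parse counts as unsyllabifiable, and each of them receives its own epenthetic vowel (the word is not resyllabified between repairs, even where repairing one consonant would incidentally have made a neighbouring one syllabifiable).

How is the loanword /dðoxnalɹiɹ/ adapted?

zoʔovonalaɹiɹi

Substitution: /d/ → /z/, /ð/ → /ʔ/, /x/ → /v/, giving /zʔovnalɹiɹ/.
Under (C)V(N), the unsyllabifiable consonants are /z/, /v/, /l/, /ɹ/ (only a nasal (/m/, /n/, or /ŋ/) is licensed in coda position; onsets are limited to one consonant).
Each unlicensed consonant becomes the onset of a new syllable: /z/ → /zo/, /v/ → /vo/, /l/ → /la/, /ɹ/ → /ɹi/.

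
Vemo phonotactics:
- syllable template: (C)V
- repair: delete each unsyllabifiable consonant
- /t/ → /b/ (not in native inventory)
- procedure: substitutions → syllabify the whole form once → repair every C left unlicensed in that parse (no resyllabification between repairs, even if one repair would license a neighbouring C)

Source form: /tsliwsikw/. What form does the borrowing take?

Substitution: /t/ → /b/, giving /bsliwsikw/.
Syllabifying with onset maximization leaves /b/, /s/, /w/, /k/, /w/ stranded (no codas are permitted; onsets are limited to one consonant).
Each unlicensed consonant is deleted: /b/, /s/, /w/, /k/, /w/.

lisi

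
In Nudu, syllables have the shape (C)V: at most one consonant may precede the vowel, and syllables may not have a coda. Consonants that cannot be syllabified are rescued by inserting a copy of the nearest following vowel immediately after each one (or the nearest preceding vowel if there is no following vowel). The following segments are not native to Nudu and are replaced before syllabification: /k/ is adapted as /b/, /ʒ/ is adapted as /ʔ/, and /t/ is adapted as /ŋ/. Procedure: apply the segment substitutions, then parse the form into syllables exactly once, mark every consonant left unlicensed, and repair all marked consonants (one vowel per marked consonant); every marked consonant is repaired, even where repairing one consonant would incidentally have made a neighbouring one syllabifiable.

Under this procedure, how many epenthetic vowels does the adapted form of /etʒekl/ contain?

After substitution the input is /eŋʔebl/.
The unsyllabifiable consonants are /ŋ/, /b/, /l/; each receives one epenthetic vowel.

3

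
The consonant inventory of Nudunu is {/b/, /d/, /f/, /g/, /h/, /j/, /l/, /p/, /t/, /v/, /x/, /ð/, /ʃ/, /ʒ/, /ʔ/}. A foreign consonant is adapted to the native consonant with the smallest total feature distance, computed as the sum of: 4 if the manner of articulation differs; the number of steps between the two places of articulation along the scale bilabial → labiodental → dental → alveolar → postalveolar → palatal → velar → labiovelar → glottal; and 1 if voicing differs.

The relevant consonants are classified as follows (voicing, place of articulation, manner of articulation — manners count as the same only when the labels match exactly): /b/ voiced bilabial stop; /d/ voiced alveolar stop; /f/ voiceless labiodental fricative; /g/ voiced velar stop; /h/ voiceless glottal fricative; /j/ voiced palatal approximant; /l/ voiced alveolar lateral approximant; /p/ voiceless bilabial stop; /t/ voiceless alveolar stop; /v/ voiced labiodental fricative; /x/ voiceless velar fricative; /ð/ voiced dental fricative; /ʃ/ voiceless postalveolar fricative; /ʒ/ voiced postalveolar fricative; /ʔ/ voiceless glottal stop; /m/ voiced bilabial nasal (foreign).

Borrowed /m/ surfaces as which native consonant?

/b/ is closest: manner differs (nasal→stop, +4), place distance 0 (bilabial→bilabial), same voicing; total 4. Next closest is /p/ at distance 5.

b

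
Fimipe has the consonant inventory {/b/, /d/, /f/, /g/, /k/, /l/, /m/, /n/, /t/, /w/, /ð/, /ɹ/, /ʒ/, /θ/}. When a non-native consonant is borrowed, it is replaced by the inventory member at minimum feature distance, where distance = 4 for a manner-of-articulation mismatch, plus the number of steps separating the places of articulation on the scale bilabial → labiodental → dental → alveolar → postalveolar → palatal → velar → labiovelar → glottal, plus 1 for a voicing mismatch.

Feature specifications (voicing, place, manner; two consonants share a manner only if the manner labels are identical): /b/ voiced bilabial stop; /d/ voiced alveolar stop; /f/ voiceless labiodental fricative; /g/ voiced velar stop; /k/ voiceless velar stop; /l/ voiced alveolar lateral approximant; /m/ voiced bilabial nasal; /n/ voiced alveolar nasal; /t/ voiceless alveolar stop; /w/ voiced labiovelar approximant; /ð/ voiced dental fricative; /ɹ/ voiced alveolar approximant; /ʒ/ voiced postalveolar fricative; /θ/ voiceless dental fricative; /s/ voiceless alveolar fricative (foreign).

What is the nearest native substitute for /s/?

/θ/ is closest: same manner (fricative), place distance 1 (alveolar→dental), same voicing; total 1. Next closest is /f/ at distance 2.

θ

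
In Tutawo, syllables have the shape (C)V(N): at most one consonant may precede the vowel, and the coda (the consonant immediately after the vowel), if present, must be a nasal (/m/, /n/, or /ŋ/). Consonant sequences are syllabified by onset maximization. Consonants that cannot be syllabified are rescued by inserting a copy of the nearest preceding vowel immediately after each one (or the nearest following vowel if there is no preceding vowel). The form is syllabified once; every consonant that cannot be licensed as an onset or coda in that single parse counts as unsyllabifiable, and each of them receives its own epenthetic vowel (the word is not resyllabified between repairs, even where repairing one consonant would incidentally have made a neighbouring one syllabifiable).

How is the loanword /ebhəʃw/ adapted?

The consonants /b/, /ʃ/, /w/ cannot be parsed into a legal (C)V(N) syllable (only a nasal (/m/, /n/, or /ŋ/) is licensed in coda position; onsets are limited to one consonant).
Epenthesis after each stranded consonant: /b/ → /be/, /ʃ/ → /ʃə/, /w/ → /wə/.

ebehəʃəwə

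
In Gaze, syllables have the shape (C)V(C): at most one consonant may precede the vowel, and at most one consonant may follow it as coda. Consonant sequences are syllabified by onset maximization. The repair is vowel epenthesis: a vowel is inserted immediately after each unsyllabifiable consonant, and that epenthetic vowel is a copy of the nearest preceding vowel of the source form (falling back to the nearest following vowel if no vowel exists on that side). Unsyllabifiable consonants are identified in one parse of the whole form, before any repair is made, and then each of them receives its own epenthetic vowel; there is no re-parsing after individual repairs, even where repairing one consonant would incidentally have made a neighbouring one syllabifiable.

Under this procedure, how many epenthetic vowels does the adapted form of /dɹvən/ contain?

2

The unsyllabifiable consonants are /d/, /ɹ/; each receives one epenthetic vowel.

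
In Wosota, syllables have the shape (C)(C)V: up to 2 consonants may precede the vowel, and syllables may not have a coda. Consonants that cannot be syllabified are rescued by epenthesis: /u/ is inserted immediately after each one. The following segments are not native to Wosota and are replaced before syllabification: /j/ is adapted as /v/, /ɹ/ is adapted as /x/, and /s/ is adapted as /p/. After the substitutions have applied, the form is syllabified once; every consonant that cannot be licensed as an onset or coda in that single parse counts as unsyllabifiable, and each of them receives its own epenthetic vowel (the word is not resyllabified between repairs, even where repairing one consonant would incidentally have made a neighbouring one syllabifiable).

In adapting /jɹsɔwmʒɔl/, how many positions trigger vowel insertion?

After substitution the input is /vxpɔwmʒɔl/.
The unsyllabifiable consonants are /v/, /w/, /l/; each receives one epenthetic vowel.

3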